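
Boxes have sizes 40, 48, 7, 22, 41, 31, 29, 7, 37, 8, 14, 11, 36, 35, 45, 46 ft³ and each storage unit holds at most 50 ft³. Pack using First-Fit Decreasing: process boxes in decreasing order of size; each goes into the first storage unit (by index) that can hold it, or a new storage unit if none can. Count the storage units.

Sorted descending: 48, 46, 45, 41, 40, 37, 36, 35, 31, 29, 22, 14, 11, 8, 7, 7.
Put 48 ft³ in storage unit 1; 2 ft³ remain.
Put 46 ft³ in storage unit 2; 4 ft³ remain.
Put 45 ft³ in storage unit 3; 5 ft³ remain.
Put 41 ft³ in storage unit 4; 9 ft³ remain.
Put 40 ft³ in storage unit 5; 10 ft³ remain.
Put 37 ft³ in storage unit 6; 13 ft³ remain.
Put 36 ft³ in storage unit 7; 14 ft³ remain.
Put 35 ft³ in storage unit 8; 15 ft³ remain.
Put 31 ft³ in storage unit 9; 19 ft³ remain.
Put 29 ft³ in storage unit 10; 21 ft³ remain.
Put 22 ft³ in storage unit 11; 28 ft³ remain.
Put 14 ft³ in storage unit 7; 0 ft³ remain.
Put 11 ft³ in storage unit 6; 2 ft³ remain.
Put 8 ft³ in storage unit 4; 1 ft³ remain.
Put 7 ft³ in storage unit 5; 3 ft³ remain.
Put 7 ft³ in storage unit 8; 8 ft³ remain.
Final storage units: [48] [46] [45] [41,8] [40,7] [37,11] [36,14] [35,7] [31] [29] [22].

11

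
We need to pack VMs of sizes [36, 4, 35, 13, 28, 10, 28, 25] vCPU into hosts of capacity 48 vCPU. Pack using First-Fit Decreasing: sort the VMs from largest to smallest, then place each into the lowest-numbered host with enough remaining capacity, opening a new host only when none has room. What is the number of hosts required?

5

Sorted descending: 36, 35, 28, 28, 25, 13, 10, 4.
host 1: place 36 vCPU, 12 vCPU left
host 2: place 35 vCPU, 13 vCPU left
host 3: place 28 vCPU, 20 vCPU left
host 4: place 28 vCPU, 20 vCPU left
host 5: place 25 vCPU, 23 vCPU left
host 2: place 13 vCPU, 0 vCPU left
host 1: place 10 vCPU, 2 vCPU left
host 3: place 4 vCPU, 16 vCPU left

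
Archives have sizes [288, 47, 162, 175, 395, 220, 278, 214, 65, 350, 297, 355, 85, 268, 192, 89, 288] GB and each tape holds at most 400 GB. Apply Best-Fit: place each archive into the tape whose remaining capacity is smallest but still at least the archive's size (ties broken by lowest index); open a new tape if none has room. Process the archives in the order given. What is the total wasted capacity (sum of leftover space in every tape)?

Put 288 GB in tape 1; 112 GB remain.
Put 47 GB in tape 1; 65 GB remain.
Put 162 GB in tape 2; 238 GB remain.
Put 175 GB in tape 2; 63 GB remain.
Put 395 GB in tape 3; 5 GB remain.
Put 220 GB in tape 4; 180 GB remain.
Put 278 GB in tape 5; 122 GB remain.
Put 214 GB in tape 6; 186 GB remain.
Put 65 GB in tape 1; 0 GB remain.
Put 350 GB in tape 7; 50 GB remain.
Put 297 GB in tape 8; 103 GB remain.
Put 355 GB in tape 9; 45 GB remain.
Put 85 GB in tape 8; 18 GB remain.
Put 268 GB in tape 10; 132 GB remain.
Put 192 GB in tape 11; 208 GB remain.
Put 89 GB in tape 5; 33 GB remain.
Put 288 GB in tape 12; 112 GB remain.
12 tapes × 400 GB = 4800 GB; used 3768 GB; unused 1032 GB.

1032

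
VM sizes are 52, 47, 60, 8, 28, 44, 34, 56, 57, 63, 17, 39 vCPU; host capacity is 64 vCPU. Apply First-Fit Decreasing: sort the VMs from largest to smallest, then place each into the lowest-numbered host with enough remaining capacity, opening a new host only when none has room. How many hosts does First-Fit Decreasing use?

9

Sorted descending: 63, 60, 57, 56, 52, 47, 44, 39, 34, 28, 17, 8.
63 vCPU → host 1 (remaining 1 vCPU)
60 vCPU → host 2 (remaining 4 vCPU)
57 vCPU → host 3 (remaining 7 vCPU)
56 vCPU → host 4 (remaining 8 vCPU)
52 vCPU → host 5 (remaining 12 vCPU)
47 vCPU → host 6 (remaining 17 vCPU)
44 vCPU → host 7 (remaining 20 vCPU)
39 vCPU → host 8 (remaining 25 vCPU)
34 vCPU → host 9 (remaining 30 vCPU)
28 vCPU → host 9 (remaining 2 vCPU)
17 vCPU → host 6 (remaining 0 vCPU)
8 vCPU → host 4 (remaining 0 vCPU)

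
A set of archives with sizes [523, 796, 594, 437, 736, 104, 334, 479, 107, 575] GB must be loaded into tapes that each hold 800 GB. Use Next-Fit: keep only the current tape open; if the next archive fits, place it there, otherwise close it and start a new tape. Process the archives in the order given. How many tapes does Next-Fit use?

523 GB → tape 1 (remaining 277 GB)
796 GB → tape 2 (remaining 4 GB)
594 GB → tape 3 (remaining 206 GB)
437 GB → tape 4 (remaining 363 GB)
736 GB → tape 5 (remaining 64 GB)
104 GB → tape 6 (remaining 696 GB)
334 GB → tape 6 (remaining 362 GB)
479 GB → tape 7 (remaining 321 GB)
107 GB → tape 7 (remaining 214 GB)
575 GB → tape 8 (remaining 225 GB)
Final tapes: [523] [796] [594] [437] [736] [104,334] [479,107] [575].

8 tapes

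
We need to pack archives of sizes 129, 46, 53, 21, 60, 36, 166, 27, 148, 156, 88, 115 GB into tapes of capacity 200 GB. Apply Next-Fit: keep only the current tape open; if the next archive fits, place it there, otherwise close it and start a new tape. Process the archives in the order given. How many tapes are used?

tape 1: place 129 GB, 71 GB left
tape 1: place 46 GB, 25 GB left
tape 2: place 53 GB, 147 GB left
tape 2: place 21 GB, 126 GB left
tape 2: place 60 GB, 66 GB left
tape 2: place 36 GB, 30 GB left
tape 3: place 166 GB, 34 GB left
tape 3: place 27 GB, 7 GB left
tape 4: place 148 GB, 52 GB left
tape 5: place 156 GB, 44 GB left
tape 6: place 88 GB, 112 GB left
tape 7: place 115 GB, 85 GB left

7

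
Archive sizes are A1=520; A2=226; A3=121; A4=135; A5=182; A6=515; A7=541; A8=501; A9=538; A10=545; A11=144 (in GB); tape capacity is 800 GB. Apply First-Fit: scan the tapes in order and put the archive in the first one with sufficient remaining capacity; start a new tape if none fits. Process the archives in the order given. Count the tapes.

Put A1 (520 GB) in tape 1; 280 GB remain.
Put A2 (226 GB) in tape 1; 54 GB remain.
Put A3 (121 GB) in tape 2; 679 GB remain.
Put A4 (135 GB) in tape 2; 544 GB remain.
Put A5 (182 GB) in tape 2; 362 GB remain.
Put A6 (515 GB) in tape 3; 285 GB remain.
Put A7 (541 GB) in tape 4; 259 GB remain.
Put A8 (501 GB) in tape 5; 299 GB remain.
Put A9 (538 GB) in tape 6; 262 GB remain.
Put A10 (545 GB) in tape 7; 255 GB remain.
Put A11 (144 GB) in tape 2; 218 GB remain.

7 tapes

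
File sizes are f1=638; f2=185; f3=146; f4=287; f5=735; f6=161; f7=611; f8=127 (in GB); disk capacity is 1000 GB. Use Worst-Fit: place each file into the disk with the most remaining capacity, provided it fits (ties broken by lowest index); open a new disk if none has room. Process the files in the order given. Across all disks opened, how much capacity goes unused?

1110

Put f1 (638 GB) in disk 1; 362 GB remain.
Put f2 (185 GB) in disk 1; 177 GB remain.
Put f3 (146 GB) in disk 1; 31 GB remain.
Put f4 (287 GB) in disk 2; 713 GB remain.
Put f5 (735 GB) in disk 3; 265 GB remain.
Put f6 (161 GB) in disk 2; 552 GB remain.
Put f7 (611 GB) in disk 4; 389 GB remain.
Put f8 (127 GB) in disk 2; 425 GB remain.
4 disks × 1000 GB = 4000 GB; used 2890 GB; unused 1110 GB.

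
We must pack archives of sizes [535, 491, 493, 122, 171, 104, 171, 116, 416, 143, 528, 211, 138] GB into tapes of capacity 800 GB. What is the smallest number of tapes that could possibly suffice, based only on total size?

Total size = 535 + 491 + 493 + 122 + 171 + 104 + 171 + 116 + 416 + 143 + 528 + 211 + 138 = 3639 GB.
⌈3639 / 800⌉ = 5.

5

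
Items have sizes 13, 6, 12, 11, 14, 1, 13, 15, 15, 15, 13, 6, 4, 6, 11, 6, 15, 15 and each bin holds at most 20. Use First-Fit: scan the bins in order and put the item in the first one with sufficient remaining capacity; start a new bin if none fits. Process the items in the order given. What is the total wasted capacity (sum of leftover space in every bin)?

bin 1: place 13, 7 left
bin 1: place 6, 1 left
bin 2: place 12, 8 left
bin 3: place 11, 9 left
bin 4: place 14, 6 left
bin 1: place 1, 0 left
bin 5: place 13, 7 left
bin 6: place 15, 5 left
bin 7: place 15, 5 left
bin 8: place 15, 5 left
bin 9: place 13, 7 left
bin 2: place 6, 2 left
bin 3: place 4, 5 left
bin 4: place 6, 0 left
bin 10: place 11, 9 left
bin 5: place 6, 1 left
bin 11: place 15, 5 left
bin 12: place 15, 5 left
12 bins × 20 = 240; used 191; unused 49.

49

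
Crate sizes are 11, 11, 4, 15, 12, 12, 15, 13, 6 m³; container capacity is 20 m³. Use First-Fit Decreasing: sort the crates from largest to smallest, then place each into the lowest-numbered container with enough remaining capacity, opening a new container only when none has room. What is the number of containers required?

7

Sorted descending: 15, 15, 13, 12, 12, 11, 11, 6, 4.
container 1: place 15 m³, 5 m³ left
container 2: place 15 m³, 5 m³ left
container 3: place 13 m³, 7 m³ left
container 4: place 12 m³, 8 m³ left
container 5: place 12 m³, 8 m³ left
container 6: place 11 m³, 9 m³ left
container 7: place 11 m³, 9 m³ left
container 3: place 6 m³, 1 m³ left
container 1: place 4 m³, 1 m³ left
Final containers: [15,4] [15] [13,6] [12] [12] [11] [11].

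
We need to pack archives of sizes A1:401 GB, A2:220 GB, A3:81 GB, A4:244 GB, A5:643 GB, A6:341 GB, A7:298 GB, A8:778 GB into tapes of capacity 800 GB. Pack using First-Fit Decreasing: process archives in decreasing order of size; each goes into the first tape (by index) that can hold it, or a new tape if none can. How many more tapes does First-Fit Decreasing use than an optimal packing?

0

First-Fit Decreasing: [778] [643,81] [401,341] [298,244,220] → 4 tapes.
Total size 3006 GB; any packing needs at least ⌈3006/800⌉ = 4 tapes.
So 4 is already optimal.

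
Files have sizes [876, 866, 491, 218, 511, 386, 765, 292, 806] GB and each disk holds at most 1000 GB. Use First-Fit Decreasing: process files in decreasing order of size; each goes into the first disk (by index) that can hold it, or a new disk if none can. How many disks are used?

6 disks

Sorted descending: 876, 866, 806, 765, 511, 491, 386, 292, 218.
disk 1: place 876 GB, 124 GB left
disk 2: place 866 GB, 134 GB left
disk 3: place 806 GB, 194 GB left
disk 4: place 765 GB, 235 GB left
disk 5: place 511 GB, 489 GB left
disk 6: place 491 GB, 509 GB left
disk 5: place 386 GB, 103 GB left
disk 6: place 292 GB, 217 GB left
disk 4: place 218 GB, 17 GB left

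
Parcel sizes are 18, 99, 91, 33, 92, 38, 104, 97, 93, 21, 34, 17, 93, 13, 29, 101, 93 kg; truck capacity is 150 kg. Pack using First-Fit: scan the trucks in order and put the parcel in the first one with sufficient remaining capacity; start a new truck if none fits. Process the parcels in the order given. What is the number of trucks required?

18 kg → truck 1 (remaining 132 kg)
99 kg → truck 1 (remaining 33 kg)
91 kg → truck 2 (remaining 59 kg)
33 kg → truck 1 (remaining 0 kg)
92 kg → truck 3 (remaining 58 kg)
38 kg → truck 2 (remaining 21 kg)
104 kg → truck 4 (remaining 46 kg)
97 kg → truck 5 (remaining 53 kg)
93 kg → truck 6 (remaining 57 kg)
21 kg → truck 2 (remaining 0 kg)
34 kg → truck 3 (remaining 24 kg)
17 kg → truck 3 (remaining 7 kg)
93 kg → truck 7 (remaining 57 kg)
13 kg → truck 4 (remaining 33 kg)
29 kg → truck 4 (remaining 4 kg)
101 kg → truck 8 (remaining 49 kg)
93 kg → truck 9 (remaining 57 kg)

9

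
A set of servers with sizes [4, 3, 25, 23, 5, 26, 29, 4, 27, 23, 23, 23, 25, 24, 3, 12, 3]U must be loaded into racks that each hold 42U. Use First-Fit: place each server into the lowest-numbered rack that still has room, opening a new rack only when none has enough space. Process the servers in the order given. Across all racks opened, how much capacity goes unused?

138

Put 4U in rack 1; 38U remain.
Put 3U in rack 1; 35U remain.
Put 25U in rack 1; 10U remain.
Put 23U in rack 2; 19U remain.
Put 5U in rack 1; 5U remain.
Put 26U in rack 3; 16U remain.
Put 29U in rack 4; 13U remain.
Put 4U in rack 1; 1U remain.
Put 27U in rack 5; 15U remain.
Put 23U in rack 6; 19U remain.
Put 23U in rack 7; 19U remain.
Put 23U in rack 8; 19U remain.
Put 25U in rack 9; 17U remain.
Put 24U in rack 10; 18U remain.
Put 3U in rack 2; 16U remain.
Put 12U in rack 2; 4U remain.
Put 3U in rack 2; 1U remain.
10 racks × 42U = 420U; used 282U; unused 138U.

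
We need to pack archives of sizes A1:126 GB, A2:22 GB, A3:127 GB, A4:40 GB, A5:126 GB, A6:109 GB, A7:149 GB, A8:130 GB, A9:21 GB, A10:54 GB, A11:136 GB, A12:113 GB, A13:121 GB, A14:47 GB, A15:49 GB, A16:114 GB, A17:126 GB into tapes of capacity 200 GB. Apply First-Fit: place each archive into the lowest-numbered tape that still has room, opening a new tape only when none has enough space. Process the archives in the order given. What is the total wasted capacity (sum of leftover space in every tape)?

tape 1: place A1 (126 GB), 74 GB left
tape 1: place A2 (22 GB), 52 GB left
tape 2: place A3 (127 GB), 73 GB left
tape 1: place A4 (40 GB), 12 GB left
tape 3: place A5 (126 GB), 74 GB left
tape 4: place A6 (109 GB), 91 GB left
tape 5: place A7 (149 GB), 51 GB left
tape 6: place A8 (130 GB), 70 GB left
tape 2: place A9 (21 GB), 52 GB left
tape 3: place A10 (54 GB), 20 GB left
tape 7: place A11 (136 GB), 64 GB left
tape 8: place A12 (113 GB), 87 GB left
tape 9: place A13 (121 GB), 79 GB left
tape 2: place A14 (47 GB), 5 GB left
tape 4: place A15 (49 GB), 42 GB left
tape 10: place A16 (114 GB), 86 GB left
tape 11: place A17 (126 GB), 74 GB left
11 tapes × 200 GB = 2200 GB; used 1610 GB; unused 590 GB.

590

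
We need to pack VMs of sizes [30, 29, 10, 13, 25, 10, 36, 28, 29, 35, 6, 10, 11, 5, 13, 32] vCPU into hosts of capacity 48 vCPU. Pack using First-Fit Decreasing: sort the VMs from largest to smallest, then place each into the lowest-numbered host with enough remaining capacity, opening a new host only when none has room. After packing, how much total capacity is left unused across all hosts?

62

Sorted descending: 36, 35, 32, 30, 29, 29, 28, 25, 13, 13, 11, 10, 10, 10, 6, 5.
Put 36 vCPU in host 1; 12 vCPU remain.
Put 35 vCPU in host 2; 13 vCPU remain.
Put 32 vCPU in host 3; 16 vCPU remain.
Put 30 vCPU in host 4; 18 vCPU remain.
Put 29 vCPU in host 5; 19 vCPU remain.
Put 29 vCPU in host 6; 19 vCPU remain.
Put 28 vCPU in host 7; 20 vCPU remain.
Put 25 vCPU in host 8; 23 vCPU remain.
Put 13 vCPU in host 2; 0 vCPU remain.
Put 13 vCPU in host 3; 3 vCPU remain.
Put 11 vCPU in host 1; 1 vCPU remain.
Put 10 vCPU in host 4; 8 vCPU remain.
Put 10 vCPU in host 5; 9 vCPU remain.
Put 10 vCPU in host 6; 9 vCPU remain.
Put 6 vCPU in host 4; 2 vCPU remain.
Put 5 vCPU in host 5; 4 vCPU remain.
8 hosts × 48 vCPU = 384 vCPU; used 322 vCPU; unused 62 vCPU.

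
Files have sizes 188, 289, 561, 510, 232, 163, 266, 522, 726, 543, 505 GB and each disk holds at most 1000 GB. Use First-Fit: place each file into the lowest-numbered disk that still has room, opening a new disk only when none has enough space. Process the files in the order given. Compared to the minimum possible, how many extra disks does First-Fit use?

First-Fit: [188,289,510] [561,232,163] [266,522] [726] [543] [505] → 6 disks.
6 files exceed 500 GB (half the capacity), and no two of those can share a disk, so at least 6 disks are needed.
So 6 is already optimal.

0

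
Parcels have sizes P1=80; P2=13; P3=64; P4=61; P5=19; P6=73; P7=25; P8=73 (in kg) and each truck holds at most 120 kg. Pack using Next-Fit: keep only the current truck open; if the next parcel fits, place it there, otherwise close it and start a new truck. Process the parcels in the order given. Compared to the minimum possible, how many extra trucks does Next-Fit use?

0

Next-Fit: [80,13] [64] [61,19] [73,25] [73] → 5 trucks.
5 parcels exceed 60 kg (half the capacity), and no two of those can share a truck, so at least 5 trucks are needed.
So 5 is already optimal.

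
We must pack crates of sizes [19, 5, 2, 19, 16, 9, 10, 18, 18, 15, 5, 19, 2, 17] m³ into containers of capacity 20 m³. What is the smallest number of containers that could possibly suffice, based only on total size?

Total size = 19 + 5 + 2 + 19 + 16 + 9 + 10 + 18 + 18 + 15 + 5 + 19 + 2 + 17 = 174 m³.
⌈174 / 20⌉ = 9.

9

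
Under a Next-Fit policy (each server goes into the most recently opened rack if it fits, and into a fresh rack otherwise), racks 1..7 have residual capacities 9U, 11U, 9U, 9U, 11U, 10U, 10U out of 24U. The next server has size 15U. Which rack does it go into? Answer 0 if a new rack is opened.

0

Next-Fit only looks at rack 7, which has 10U free.
15U does not fit, so a new rack is opened.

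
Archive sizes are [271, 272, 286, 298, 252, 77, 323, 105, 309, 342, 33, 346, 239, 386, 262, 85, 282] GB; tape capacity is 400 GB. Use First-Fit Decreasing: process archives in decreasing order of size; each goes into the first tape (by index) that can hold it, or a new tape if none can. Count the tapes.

13

Sorted descending: 386, 346, 342, 323, 309, 298, 286, 282, 272, 271, 262, 252, 239, 105, 85, 77, 33.
tape 1: place 386 GB, 14 GB left
tape 2: place 346 GB, 54 GB left
tape 3: place 342 GB, 58 GB left
tape 4: place 323 GB, 77 GB left
tape 5: place 309 GB, 91 GB left
tape 6: place 298 GB, 102 GB left
tape 7: place 286 GB, 114 GB left
tape 8: place 282 GB, 118 GB left
tape 9: place 272 GB, 128 GB left
tape 10: place 271 GB, 129 GB left
tape 11: place 262 GB, 138 GB left
tape 12: place 252 GB, 148 GB left
tape 13: place 239 GB, 161 GB left
tape 7: place 105 GB, 9 GB left
tape 5: place 85 GB, 6 GB left
tape 4: place 77 GB, 0 GB left
tape 2: place 33 GB, 21 GB left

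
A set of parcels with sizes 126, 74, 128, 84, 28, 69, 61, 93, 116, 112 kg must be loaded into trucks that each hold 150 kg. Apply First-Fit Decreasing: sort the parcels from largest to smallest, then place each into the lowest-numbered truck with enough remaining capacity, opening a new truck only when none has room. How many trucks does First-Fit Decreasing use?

Sorted descending: 128, 126, 116, 112, 93, 84, 74, 69, 61, 28.
Put 128 kg in truck 1; 22 kg remain.
Put 126 kg in truck 2; 24 kg remain.
Put 116 kg in truck 3; 34 kg remain.
Put 112 kg in truck 4; 38 kg remain.
Put 93 kg in truck 5; 57 kg remain.
Put 84 kg in truck 6; 66 kg remain.
Put 74 kg in truck 7; 76 kg remain.
Put 69 kg in truck 7; 7 kg remain.
Put 61 kg in truck 6; 5 kg remain.
Put 28 kg in truck 3; 6 kg remain.
Final trucks: [128] [126] [116,28] [112] [93] [84,61] [74,69].

7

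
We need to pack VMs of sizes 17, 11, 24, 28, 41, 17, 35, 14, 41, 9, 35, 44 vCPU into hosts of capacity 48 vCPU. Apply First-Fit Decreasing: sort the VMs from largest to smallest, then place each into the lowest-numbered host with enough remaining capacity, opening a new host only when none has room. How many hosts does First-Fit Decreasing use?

Sorted descending: 44, 41, 41, 35, 35, 28, 24, 17, 17, 14, 11, 9.
host 1: place 44 vCPU, 4 vCPU left
host 2: place 41 vCPU, 7 vCPU left
host 3: place 41 vCPU, 7 vCPU left
host 4: place 35 vCPU, 13 vCPU left
host 5: place 35 vCPU, 13 vCPU left
host 6: place 28 vCPU, 20 vCPU left
host 7: place 24 vCPU, 24 vCPU left
host 6: place 17 vCPU, 3 vCPU left
host 7: place 17 vCPU, 7 vCPU left
host 8: place 14 vCPU, 34 vCPU left
host 4: place 11 vCPU, 2 vCPU left
host 5: place 9 vCPU, 4 vCPU left

8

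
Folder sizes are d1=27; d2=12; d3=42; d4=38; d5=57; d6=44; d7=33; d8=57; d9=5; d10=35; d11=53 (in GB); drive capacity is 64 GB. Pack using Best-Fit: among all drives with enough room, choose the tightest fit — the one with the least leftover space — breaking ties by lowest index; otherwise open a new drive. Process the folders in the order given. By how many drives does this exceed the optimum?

Best-Fit: [27,12] [42] [38] [57,5] [44] [33] [57] [35] [53] → 9 drives.
8 folders exceed 32 GB (half the capacity), and no two of those can share a drive, so at least 8 drives are needed.
An optimal packing achieves that bound: [57,5] [57] [53] [44,12] [42] [38] [35,27] [33] → 8 drives.
Excess: 9 − 8 = 1.

1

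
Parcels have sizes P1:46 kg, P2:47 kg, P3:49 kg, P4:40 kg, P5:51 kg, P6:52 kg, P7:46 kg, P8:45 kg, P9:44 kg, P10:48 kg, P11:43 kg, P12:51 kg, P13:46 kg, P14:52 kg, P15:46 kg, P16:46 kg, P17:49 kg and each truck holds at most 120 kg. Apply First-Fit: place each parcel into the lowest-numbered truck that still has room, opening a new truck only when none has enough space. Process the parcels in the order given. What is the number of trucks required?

truck 1: place P1 (46 kg), 74 kg left
truck 1: place P2 (47 kg), 27 kg left
truck 2: place P3 (49 kg), 71 kg left
truck 2: place P4 (40 kg), 31 kg left
truck 3: place P5 (51 kg), 69 kg left
truck 3: place P6 (52 kg), 17 kg left
truck 4: place P7 (46 kg), 74 kg left
truck 4: place P8 (45 kg), 29 kg left
truck 5: place P9 (44 kg), 76 kg left
truck 5: place P10 (48 kg), 28 kg left
truck 6: place P11 (43 kg), 77 kg left
truck 6: place P12 (51 kg), 26 kg left
truck 7: place P13 (46 kg), 74 kg left
truck 7: place P14 (52 kg), 22 kg left
truck 8: place P15 (46 kg), 74 kg left
truck 8: place P16 (46 kg), 28 kg left
truck 9: place P17 (49 kg), 71 kg left

9 trucks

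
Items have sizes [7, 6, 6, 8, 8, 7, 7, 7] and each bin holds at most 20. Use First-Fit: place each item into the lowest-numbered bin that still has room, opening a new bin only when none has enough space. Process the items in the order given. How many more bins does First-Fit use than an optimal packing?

First-Fit: [7,6,6] [8,8] [7,7] [7] → 4 bins.
Total size 56; any packing needs at least ⌈56/20⌉ = 3 bins.
An optimal packing achieves that bound: [8,8] [7,7,6] [7,7,6] → 3 bins.
Excess: 4 − 3 = 1.

1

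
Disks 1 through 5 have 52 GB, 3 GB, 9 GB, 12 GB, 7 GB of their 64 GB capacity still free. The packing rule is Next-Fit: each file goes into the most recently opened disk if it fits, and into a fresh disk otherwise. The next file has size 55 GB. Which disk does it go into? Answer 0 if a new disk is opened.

0

Next-Fit only looks at disk 5, which has 7 GB free.
55 GB does not fit, so a new disk is opened.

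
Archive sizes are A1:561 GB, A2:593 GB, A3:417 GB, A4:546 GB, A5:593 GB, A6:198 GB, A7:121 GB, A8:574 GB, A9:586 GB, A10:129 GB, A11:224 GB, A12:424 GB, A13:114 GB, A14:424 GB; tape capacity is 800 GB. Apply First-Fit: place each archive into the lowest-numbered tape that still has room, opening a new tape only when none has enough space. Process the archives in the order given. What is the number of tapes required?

tape 1: place A1 (561 GB), 239 GB left
tape 2: place A2 (593 GB), 207 GB left
tape 3: place A3 (417 GB), 383 GB left
tape 4: place A4 (546 GB), 254 GB left
tape 5: place A5 (593 GB), 207 GB left
tape 1: place A6 (198 GB), 41 GB left
tape 2: place A7 (121 GB), 86 GB left
tape 6: place A8 (574 GB), 226 GB left
tape 7: place A9 (586 GB), 214 GB left
tape 3: place A10 (129 GB), 254 GB left
tape 3: place A11 (224 GB), 30 GB left
tape 8: place A12 (424 GB), 376 GB left
tape 4: place A13 (114 GB), 140 GB left
tape 9: place A14 (424 GB), 376 GB left
Final tapes: [561,198] [593,121] [417,129,224] [546,114] [593] [574] [586] [424] [424].

9 tapes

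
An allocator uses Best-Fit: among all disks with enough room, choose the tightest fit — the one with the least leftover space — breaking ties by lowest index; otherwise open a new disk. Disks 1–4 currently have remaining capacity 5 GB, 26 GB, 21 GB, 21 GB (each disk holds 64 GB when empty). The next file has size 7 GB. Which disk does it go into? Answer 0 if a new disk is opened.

3

Disks with room: disk 2 (26 GB), disk 3 (21 GB), disk 4 (21 GB).
Tightest fit is disk 3 with 21 GB free.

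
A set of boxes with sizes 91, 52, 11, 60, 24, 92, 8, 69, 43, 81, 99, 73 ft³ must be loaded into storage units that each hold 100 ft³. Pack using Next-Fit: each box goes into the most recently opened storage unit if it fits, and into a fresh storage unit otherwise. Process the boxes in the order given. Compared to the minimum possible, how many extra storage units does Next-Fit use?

Next-Fit: [91] [52,11] [60,24] [92,8] [69] [43] [81] [99] [73] → 9 storage units.
Total size 703 ft³; any packing needs at least ⌈703/100⌉ = 8 storage units.
An optimal packing achieves that bound: [99] [92,8] [91] [81,11] [73,24] [69] [60] [52,43] → 8 storage units.
Excess: 9 − 8 = 1.

1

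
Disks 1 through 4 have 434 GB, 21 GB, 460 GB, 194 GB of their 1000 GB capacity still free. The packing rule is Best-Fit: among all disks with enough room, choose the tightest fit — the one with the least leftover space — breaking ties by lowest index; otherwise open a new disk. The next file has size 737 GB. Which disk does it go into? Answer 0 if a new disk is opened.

0

No disk has ≥ 737 GB free, so a new disk is opened.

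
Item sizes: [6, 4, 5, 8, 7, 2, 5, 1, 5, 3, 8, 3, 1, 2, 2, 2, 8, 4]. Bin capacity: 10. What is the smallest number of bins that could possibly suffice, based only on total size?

8 bins

Total size = 6 + 4 + 5 + 8 + 7 + 2 + 5 + 1 + 5 + 3 + 8 + 3 + 1 + 2 + 2 + 2 + 8 + 4 = 76.
⌈76 / 10⌉ = 8.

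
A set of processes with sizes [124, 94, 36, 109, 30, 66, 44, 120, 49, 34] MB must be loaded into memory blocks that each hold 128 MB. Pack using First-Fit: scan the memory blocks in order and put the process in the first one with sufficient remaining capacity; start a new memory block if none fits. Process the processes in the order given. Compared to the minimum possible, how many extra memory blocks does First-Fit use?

0

First-Fit: [124] [94,30] [36,66] [109] [44,49,34] [120] → 6 memory blocks.
Total size 706 MB; any packing needs at least ⌈706/128⌉ = 6 memory blocks.
So 6 is already optimal.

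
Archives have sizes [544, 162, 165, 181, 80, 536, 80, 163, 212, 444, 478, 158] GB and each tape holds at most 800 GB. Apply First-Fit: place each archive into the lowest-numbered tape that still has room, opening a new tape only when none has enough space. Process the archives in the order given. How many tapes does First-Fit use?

tape 1: place 544 GB, 256 GB left
tape 1: place 162 GB, 94 GB left
tape 2: place 165 GB, 635 GB left
tape 2: place 181 GB, 454 GB left
tape 1: place 80 GB, 14 GB left
tape 3: place 536 GB, 264 GB left
tape 2: place 80 GB, 374 GB left
tape 2: place 163 GB, 211 GB left
tape 3: place 212 GB, 52 GB left
tape 4: place 444 GB, 356 GB left
tape 5: place 478 GB, 322 GB left
tape 2: place 158 GB, 53 GB left
Final tapes: [544,162,80] [165,181,80,163,158] [536,212] [444] [478].

5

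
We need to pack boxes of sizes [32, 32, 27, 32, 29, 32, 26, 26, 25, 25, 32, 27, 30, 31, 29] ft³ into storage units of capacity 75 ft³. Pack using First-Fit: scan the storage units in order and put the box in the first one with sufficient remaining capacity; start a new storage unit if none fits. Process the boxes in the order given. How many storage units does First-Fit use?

Put 32 ft³ in storage unit 1; 43 ft³ remain.
Put 32 ft³ in storage unit 1; 11 ft³ remain.
Put 27 ft³ in storage unit 2; 48 ft³ remain.
Put 32 ft³ in storage unit 2; 16 ft³ remain.
Put 29 ft³ in storage unit 3; 46 ft³ remain.
Put 32 ft³ in storage unit 3; 14 ft³ remain.
Put 26 ft³ in storage unit 4; 49 ft³ remain.
Put 26 ft³ in storage unit 4; 23 ft³ remain.
Put 25 ft³ in storage unit 5; 50 ft³ remain.
Put 25 ft³ in storage unit 5; 25 ft³ remain.
Put 32 ft³ in storage unit 6; 43 ft³ remain.
Put 27 ft³ in storage unit 6; 16 ft³ remain.
Put 30 ft³ in storage unit 7; 45 ft³ remain.
Put 31 ft³ in storage unit 7; 14 ft³ remain.
Put 29 ft³ in storage unit 8; 46 ft³ remain.
Final storage units: [32,32] [27,32] [29,32] [26,26] [25,25] [32,27] [30,31] [29].

8 storage units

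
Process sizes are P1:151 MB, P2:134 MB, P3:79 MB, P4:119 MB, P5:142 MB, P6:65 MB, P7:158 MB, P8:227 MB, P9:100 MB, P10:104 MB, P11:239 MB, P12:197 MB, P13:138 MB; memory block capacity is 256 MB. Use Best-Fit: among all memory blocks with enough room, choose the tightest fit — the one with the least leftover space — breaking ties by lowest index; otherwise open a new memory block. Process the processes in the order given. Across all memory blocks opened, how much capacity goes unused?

451

memory block 1: place P1 (151 MB), 105 MB left
memory block 2: place P2 (134 MB), 122 MB left
memory block 1: place P3 (79 MB), 26 MB left
memory block 2: place P4 (119 MB), 3 MB left
memory block 3: place P5 (142 MB), 114 MB left
memory block 3: place P6 (65 MB), 49 MB left
memory block 4: place P7 (158 MB), 98 MB left
memory block 5: place P8 (227 MB), 29 MB left
memory block 6: place P9 (100 MB), 156 MB left
memory block 6: place P10 (104 MB), 52 MB left
memory block 7: place P11 (239 MB), 17 MB left
memory block 8: place P12 (197 MB), 59 MB left
memory block 9: place P13 (138 MB), 118 MB left
9 memory blocks × 256 MB = 2304 MB; used 1853 MB; unused 451 MB.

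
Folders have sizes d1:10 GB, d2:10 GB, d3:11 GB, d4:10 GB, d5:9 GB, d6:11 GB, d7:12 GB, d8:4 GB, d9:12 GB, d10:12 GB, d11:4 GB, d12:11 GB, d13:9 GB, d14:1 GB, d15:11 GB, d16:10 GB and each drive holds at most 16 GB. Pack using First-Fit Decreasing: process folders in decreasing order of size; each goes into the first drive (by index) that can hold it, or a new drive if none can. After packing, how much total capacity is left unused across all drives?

Sorted descending: 12, 12, 12, 11, 11, 11, 11, 10, 10, 10, 10, 9, 9, 4, 4, 1.
12 GB → drive 1 (remaining 4 GB)
12 GB → drive 2 (remaining 4 GB)
12 GB → drive 3 (remaining 4 GB)
11 GB → drive 4 (remaining 5 GB)
11 GB → drive 5 (remaining 5 GB)
11 GB → drive 6 (remaining 5 GB)
11 GB → drive 7 (remaining 5 GB)
10 GB → drive 8 (remaining 6 GB)
10 GB → drive 9 (remaining 6 GB)
10 GB → drive 10 (remaining 6 GB)
10 GB → drive 11 (remaining 6 GB)
9 GB → drive 12 (remaining 7 GB)
9 GB → drive 13 (remaining 7 GB)
4 GB → drive 1 (remaining 0 GB)
4 GB → drive 2 (remaining 0 GB)
1 GB → drive 3 (remaining 3 GB)
13 drives × 16 GB = 208 GB; used 147 GB; unused 61 GB.

61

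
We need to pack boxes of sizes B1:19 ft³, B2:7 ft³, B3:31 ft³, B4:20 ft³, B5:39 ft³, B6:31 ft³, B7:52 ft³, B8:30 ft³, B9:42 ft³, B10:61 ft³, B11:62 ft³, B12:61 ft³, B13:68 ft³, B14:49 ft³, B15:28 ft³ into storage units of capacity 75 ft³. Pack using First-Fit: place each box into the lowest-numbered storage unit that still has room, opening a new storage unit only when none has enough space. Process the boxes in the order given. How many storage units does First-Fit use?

10

B1 (19 ft³) → storage unit 1 (remaining 56 ft³)
B2 (7 ft³) → storage unit 1 (remaining 49 ft³)
B3 (31 ft³) → storage unit 1 (remaining 18 ft³)
B4 (20 ft³) → storage unit 2 (remaining 55 ft³)
B5 (39 ft³) → storage unit 2 (remaining 16 ft³)
B6 (31 ft³) → storage unit 3 (remaining 44 ft³)
B7 (52 ft³) → storage unit 4 (remaining 23 ft³)
B8 (30 ft³) → storage unit 3 (remaining 14 ft³)
B9 (42 ft³) → storage unit 5 (remaining 33 ft³)
B10 (61 ft³) → storage unit 6 (remaining 14 ft³)
B11 (62 ft³) → storage unit 7 (remaining 13 ft³)
B12 (61 ft³) → storage unit 8 (remaining 14 ft³)
B13 (68 ft³) → storage unit 9 (remaining 7 ft³)
B14 (49 ft³) → storage unit 10 (remaining 26 ft³)
B15 (28 ft³) → storage unit 5 (remaining 5 ft³)
Final storage units: [19,7,31] [20,39] [31,30] [52] [42,28] [61] [62] [61] [68] [49].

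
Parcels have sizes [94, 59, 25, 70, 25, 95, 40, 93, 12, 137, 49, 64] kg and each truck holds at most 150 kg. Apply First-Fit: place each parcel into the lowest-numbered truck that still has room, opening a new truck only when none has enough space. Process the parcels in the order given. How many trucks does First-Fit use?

truck 1: place 94 kg, 56 kg left
truck 2: place 59 kg, 91 kg left
truck 1: place 25 kg, 31 kg left
truck 2: place 70 kg, 21 kg left
truck 1: place 25 kg, 6 kg left
truck 3: place 95 kg, 55 kg left
truck 3: place 40 kg, 15 kg left
truck 4: place 93 kg, 57 kg left
truck 2: place 12 kg, 9 kg left
truck 5: place 137 kg, 13 kg left
truck 4: place 49 kg, 8 kg left
truck 6: place 64 kg, 86 kg left
Final trucks: [94,25,25] [59,70,12] [95,40] [93,49] [137] [64].

6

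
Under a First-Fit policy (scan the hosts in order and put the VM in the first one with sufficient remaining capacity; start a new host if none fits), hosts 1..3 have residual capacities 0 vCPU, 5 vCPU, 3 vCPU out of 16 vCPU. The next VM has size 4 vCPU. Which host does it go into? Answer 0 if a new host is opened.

Hosts with room: host 2 (5 vCPU).
The first with room is host 2.

2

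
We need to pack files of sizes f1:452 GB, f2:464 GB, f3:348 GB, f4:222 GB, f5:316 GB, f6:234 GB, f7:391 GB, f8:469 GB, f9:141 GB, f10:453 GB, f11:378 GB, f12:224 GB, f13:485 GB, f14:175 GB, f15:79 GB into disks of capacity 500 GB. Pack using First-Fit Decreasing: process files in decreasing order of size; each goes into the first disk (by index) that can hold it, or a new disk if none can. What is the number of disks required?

11 disks

Sorted descending: 485, 469, 464, 453, 452, 391, 378, 348, 316, 234, 224, 222, 175, 141, 79.
disk 1: place 485 GB, 15 GB left
disk 2: place 469 GB, 31 GB left
disk 3: place 464 GB, 36 GB left
disk 4: place 453 GB, 47 GB left
disk 5: place 452 GB, 48 GB left
disk 6: place 391 GB, 109 GB left
disk 7: place 378 GB, 122 GB left
disk 8: place 348 GB, 152 GB left
disk 9: place 316 GB, 184 GB left
disk 10: place 234 GB, 266 GB left
disk 10: place 224 GB, 42 GB left
disk 11: place 222 GB, 278 GB left
disk 9: place 175 GB, 9 GB left
disk 8: place 141 GB, 11 GB left
disk 6: place 79 GB, 30 GB left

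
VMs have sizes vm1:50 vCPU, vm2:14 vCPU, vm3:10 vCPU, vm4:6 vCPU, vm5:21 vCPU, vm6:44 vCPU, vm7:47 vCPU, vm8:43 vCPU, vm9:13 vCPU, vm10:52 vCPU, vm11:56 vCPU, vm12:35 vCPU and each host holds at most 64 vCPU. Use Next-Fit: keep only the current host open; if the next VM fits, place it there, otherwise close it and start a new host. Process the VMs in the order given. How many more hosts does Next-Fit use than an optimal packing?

1

Next-Fit: [50,14] [10,6,21] [44] [47] [43,13] [52] [56] [35] → 8 hosts.
Total size 391 vCPU; any packing needs at least ⌈391/64⌉ = 7 hosts.
An optimal packing achieves that bound: [56,6] [52,10] [50,14] [47,13] [44] [43,21] [35] → 7 hosts.
Excess: 8 − 7 = 1.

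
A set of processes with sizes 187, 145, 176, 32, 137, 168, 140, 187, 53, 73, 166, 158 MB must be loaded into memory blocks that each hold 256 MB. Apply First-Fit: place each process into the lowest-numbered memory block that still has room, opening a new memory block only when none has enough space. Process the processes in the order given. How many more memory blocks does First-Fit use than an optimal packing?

0

First-Fit: [187,32] [145,53] [176,73] [137] [168] [140] [187] [166] [158] → 9 memory blocks.
9 processes exceed 128 MB (half the capacity), and no two of those can share a memory block, so at least 9 memory blocks are needed.
So 9 is already optimal.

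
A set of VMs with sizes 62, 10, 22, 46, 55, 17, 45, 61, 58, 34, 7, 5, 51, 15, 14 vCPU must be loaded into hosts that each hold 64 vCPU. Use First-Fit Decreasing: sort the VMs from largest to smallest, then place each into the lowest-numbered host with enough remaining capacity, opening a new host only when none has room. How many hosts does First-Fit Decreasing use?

9

Sorted descending: 62, 61, 58, 55, 51, 46, 45, 34, 22, 17, 15, 14, 10, 7, 5.
62 vCPU → host 1 (remaining 2 vCPU)
61 vCPU → host 2 (remaining 3 vCPU)
58 vCPU → host 3 (remaining 6 vCPU)
55 vCPU → host 4 (remaining 9 vCPU)
51 vCPU → host 5 (remaining 13 vCPU)
46 vCPU → host 6 (remaining 18 vCPU)
45 vCPU → host 7 (remaining 19 vCPU)
34 vCPU → host 8 (remaining 30 vCPU)
22 vCPU → host 8 (remaining 8 vCPU)
17 vCPU → host 6 (remaining 1 vCPU)
15 vCPU → host 7 (remaining 4 vCPU)
14 vCPU → host 9 (remaining 50 vCPU)
10 vCPU → host 5 (remaining 3 vCPU)
7 vCPU → host 4 (remaining 2 vCPU)
5 vCPU → host 3 (remaining 1 vCPU)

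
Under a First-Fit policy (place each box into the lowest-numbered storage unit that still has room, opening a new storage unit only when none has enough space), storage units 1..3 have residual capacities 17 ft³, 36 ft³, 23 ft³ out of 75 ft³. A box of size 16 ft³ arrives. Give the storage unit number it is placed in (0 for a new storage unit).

1

Storage units with room: storage unit 1 (17 ft³), storage unit 2 (36 ft³), storage unit 3 (23 ft³).
The first with room is storage unit 1.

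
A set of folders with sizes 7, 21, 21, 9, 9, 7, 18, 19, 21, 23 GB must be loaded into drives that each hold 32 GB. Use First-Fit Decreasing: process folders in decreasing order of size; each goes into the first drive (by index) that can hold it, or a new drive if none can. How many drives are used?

6

Sorted descending: 23, 21, 21, 21, 19, 18, 9, 9, 7, 7.
23 GB → drive 1 (remaining 9 GB)
21 GB → drive 2 (remaining 11 GB)
21 GB → drive 3 (remaining 11 GB)
21 GB → drive 4 (remaining 11 GB)
19 GB → drive 5 (remaining 13 GB)
18 GB → drive 6 (remaining 14 GB)
9 GB → drive 1 (remaining 0 GB)
9 GB → drive 2 (remaining 2 GB)
7 GB → drive 3 (remaining 4 GB)
7 GB → drive 4 (remaining 4 GB)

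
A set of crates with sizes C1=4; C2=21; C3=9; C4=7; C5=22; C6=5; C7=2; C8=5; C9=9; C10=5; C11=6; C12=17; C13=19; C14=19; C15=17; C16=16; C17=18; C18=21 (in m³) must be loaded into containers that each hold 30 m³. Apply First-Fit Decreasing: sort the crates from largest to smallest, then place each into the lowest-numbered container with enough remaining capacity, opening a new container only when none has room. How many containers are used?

9

Sorted descending: 22, 21, 21, 19, 19, 18, 17, 17, 16, 9, 9, 7, 6, 5, 5, 5, 4, 2.
22 m³ → container 1 (remaining 8 m³)
21 m³ → container 2 (remaining 9 m³)
21 m³ → container 3 (remaining 9 m³)
19 m³ → container 4 (remaining 11 m³)
19 m³ → container 5 (remaining 11 m³)
18 m³ → container 6 (remaining 12 m³)
17 m³ → container 7 (remaining 13 m³)
17 m³ → container 8 (remaining 13 m³)
16 m³ → container 9 (remaining 14 m³)
9 m³ → container 2 (remaining 0 m³)
9 m³ → container 3 (remaining 0 m³)
7 m³ → container 1 (remaining 1 m³)
6 m³ → container 4 (remaining 5 m³)
5 m³ → container 4 (remaining 0 m³)
5 m³ → container 5 (remaining 6 m³)
5 m³ → container 5 (remaining 1 m³)
4 m³ → container 6 (remaining 8 m³)
2 m³ → container 6 (remaining 6 m³)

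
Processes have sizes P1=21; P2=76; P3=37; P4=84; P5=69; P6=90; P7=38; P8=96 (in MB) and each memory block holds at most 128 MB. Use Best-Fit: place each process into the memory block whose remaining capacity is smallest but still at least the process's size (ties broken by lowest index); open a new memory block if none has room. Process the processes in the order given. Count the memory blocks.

Put P1 (21 MB) in memory block 1; 107 MB remain.
Put P2 (76 MB) in memory block 1; 31 MB remain.
Put P3 (37 MB) in memory block 2; 91 MB remain.
Put P4 (84 MB) in memory block 2; 7 MB remain.
Put P5 (69 MB) in memory block 3; 59 MB remain.
Put P6 (90 MB) in memory block 4; 38 MB remain.
Put P7 (38 MB) in memory block 4; 0 MB remain.
Put P8 (96 MB) in memory block 5; 32 MB remain.

5 memory blocks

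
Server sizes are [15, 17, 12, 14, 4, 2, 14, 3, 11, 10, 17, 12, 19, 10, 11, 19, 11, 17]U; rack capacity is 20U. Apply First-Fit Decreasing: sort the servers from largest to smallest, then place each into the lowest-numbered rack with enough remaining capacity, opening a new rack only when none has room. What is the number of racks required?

Sorted descending: 19, 19, 17, 17, 17, 15, 14, 14, 12, 12, 11, 11, 11, 10, 10, 4, 3, 2.
19U → rack 1 (remaining 1U)
19U → rack 2 (remaining 1U)
17U → rack 3 (remaining 3U)
17U → rack 4 (remaining 3U)
17U → rack 5 (remaining 3U)
15U → rack 6 (remaining 5U)
14U → rack 7 (remaining 6U)
14U → rack 8 (remaining 6U)
12U → rack 9 (remaining 8U)
12U → rack 10 (remaining 8U)
11U → rack 11 (remaining 9U)
11U → rack 12 (remaining 9U)
11U → rack 13 (remaining 9U)
10U → rack 14 (remaining 10U)
10U → rack 14 (remaining 0U)
4U → rack 6 (remaining 1U)
3U → rack 3 (remaining 0U)
2U → rack 4 (remaining 1U)
Final racks: [19] [19] [17,3] [17,2] [17] [15,4] [14] [14] [12] [12] [11] [11] [11] [10,10].

14 racks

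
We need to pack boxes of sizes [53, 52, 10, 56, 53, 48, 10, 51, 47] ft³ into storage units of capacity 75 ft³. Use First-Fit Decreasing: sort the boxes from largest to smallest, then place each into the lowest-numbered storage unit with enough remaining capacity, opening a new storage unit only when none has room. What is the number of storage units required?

7 storage units

Sorted descending: 56, 53, 53, 52, 51, 48, 47, 10, 10.
storage unit 1: place 56 ft³, 19 ft³ left
storage unit 2: place 53 ft³, 22 ft³ left
storage unit 3: place 53 ft³, 22 ft³ left
storage unit 4: place 52 ft³, 23 ft³ left
storage unit 5: place 51 ft³, 24 ft³ left
storage unit 6: place 48 ft³, 27 ft³ left
storage unit 7: place 47 ft³, 28 ft³ left
storage unit 1: place 10 ft³, 9 ft³ left
storage unit 2: place 10 ft³, 12 ft³ left
Final storage units: [56,10] [53,10] [53] [52] [51] [48] [47].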